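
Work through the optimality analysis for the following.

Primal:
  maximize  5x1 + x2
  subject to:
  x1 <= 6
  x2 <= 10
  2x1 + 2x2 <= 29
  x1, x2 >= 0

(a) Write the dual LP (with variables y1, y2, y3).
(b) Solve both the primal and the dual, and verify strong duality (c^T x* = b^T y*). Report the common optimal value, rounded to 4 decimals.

The standard primal-dual pair for 'max c^T x s.t. A x <= b, x >= 0' is:
  Dual:  min b^T y  s.t.  A^T y >= c,  y >= 0.

So the dual LP is:
  minimize  6y1 + 10y2 + 29y3
  subject to:
    y1 + 2y3 >= 5
    y2 + 2y3 >= 1
    y1, y2, y3 >= 0

Solving the primal: x* = (6, 8.5).
  primal value c^T x* = 38.5.
Solving the dual: y* = (4, 0, 0.5).
  dual value b^T y* = 38.5.
Strong duality: c^T x* = b^T y*. Confirmed.

38.5


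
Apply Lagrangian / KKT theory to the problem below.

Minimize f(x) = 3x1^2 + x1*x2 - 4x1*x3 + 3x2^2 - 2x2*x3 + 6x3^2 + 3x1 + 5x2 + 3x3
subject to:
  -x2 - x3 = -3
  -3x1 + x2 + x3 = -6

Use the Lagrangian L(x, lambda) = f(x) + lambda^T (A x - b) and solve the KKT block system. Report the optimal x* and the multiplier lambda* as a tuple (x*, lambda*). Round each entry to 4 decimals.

Form the Lagrangian:
  L(x, lambda) = (1/2) x^T Q x + c^T x + lambda^T (A x - b)
Stationarity (grad_x L = 0): Q x + c + A^T lambda = 0.
Primal feasibility: A x = b.

This gives the KKT block system:
  [ Q   A^T ] [ x     ]   [-c ]
  [ A    0  ] [ lambda ] = [ b ]

Solving the linear system:
  x*      = (3, 1.1364, 1.8636)
  lambda* = (15.9848, 4.8939)
  f(x*)   = 48.7955

x* = (3, 1.1364, 1.8636), lambda* = (15.9848, 4.8939)


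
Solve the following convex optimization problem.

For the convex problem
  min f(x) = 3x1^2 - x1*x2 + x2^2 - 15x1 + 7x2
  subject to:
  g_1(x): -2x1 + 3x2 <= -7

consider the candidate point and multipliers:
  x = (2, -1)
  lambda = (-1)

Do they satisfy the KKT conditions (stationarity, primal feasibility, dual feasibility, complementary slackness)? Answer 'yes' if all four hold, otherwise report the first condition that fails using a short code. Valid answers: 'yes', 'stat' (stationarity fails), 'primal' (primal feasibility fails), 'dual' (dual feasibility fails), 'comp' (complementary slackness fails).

Gradient of f: grad f(x) = Q x + c = (-2, 3)
Constraint values g_i(x) = a_i^T x - b_i:
  g_1((2, -1)) = 0
Stationarity residual: grad f(x) + sum_i lambda_i a_i = (0, 0)
  -> stationarity OK
Primal feasibility (all g_i <= 0): OK
Dual feasibility (all lambda_i >= 0): FAILS
Complementary slackness (lambda_i * g_i(x) = 0 for all i): OK

Verdict: the first failing condition is dual_feasibility -> dual.

dual


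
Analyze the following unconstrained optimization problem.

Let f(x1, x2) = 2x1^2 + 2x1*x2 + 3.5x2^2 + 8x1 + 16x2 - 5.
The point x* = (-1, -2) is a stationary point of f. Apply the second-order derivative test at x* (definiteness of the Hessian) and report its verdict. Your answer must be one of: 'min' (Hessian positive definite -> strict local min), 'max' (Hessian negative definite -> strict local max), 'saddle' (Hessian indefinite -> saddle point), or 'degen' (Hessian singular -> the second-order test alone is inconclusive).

Compute the Hessian H = grad^2 f:
  H = [[4, 2], [2, 7]]
Verify stationarity: grad f(x*) = H x* + g = (0, 0).
Eigenvalues of H: 3, 8.
Both eigenvalues > 0, so H is positive definite -> x* is a strict local min.

min


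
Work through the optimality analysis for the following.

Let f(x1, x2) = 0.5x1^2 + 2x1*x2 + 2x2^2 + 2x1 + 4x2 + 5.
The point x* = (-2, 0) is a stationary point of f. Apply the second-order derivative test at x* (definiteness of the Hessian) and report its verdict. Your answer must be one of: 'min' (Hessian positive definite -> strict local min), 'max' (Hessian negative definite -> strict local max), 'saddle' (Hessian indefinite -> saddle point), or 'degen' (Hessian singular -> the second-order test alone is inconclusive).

Compute the Hessian H = grad^2 f:
  H = [[1, 2], [2, 4]]
Verify stationarity: grad f(x*) = H x* + g = (0, 0).
Eigenvalues of H: 0, 5.
H has a zero eigenvalue (singular; positive semidefinite but not definite), so H is neither positive definite, negative definite, nor indefinite. The second-order test alone is inconclusive -> degen.
(Indeed, f is constant along the null direction of H through x*, so x* is not a strict local extremum.)

degen


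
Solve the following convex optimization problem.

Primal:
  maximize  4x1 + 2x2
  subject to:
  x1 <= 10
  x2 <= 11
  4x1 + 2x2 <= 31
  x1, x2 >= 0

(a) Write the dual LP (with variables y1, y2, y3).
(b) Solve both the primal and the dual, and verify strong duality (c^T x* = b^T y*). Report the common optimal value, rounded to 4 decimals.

The standard primal-dual pair for 'max c^T x s.t. A x <= b, x >= 0' is:
  Dual:  min b^T y  s.t.  A^T y >= c,  y >= 0.

So the dual LP is:
  minimize  10y1 + 11y2 + 31y3
  subject to:
    y1 + 4y3 >= 4
    y2 + 2y3 >= 2
    y1, y2, y3 >= 0

Solving the primal: x* = (7.75, 0).
  primal value c^T x* = 31.
Solving the dual: y* = (0, 0, 1).
  dual value b^T y* = 31.
Strong duality: c^T x* = b^T y*. Confirmed.

31


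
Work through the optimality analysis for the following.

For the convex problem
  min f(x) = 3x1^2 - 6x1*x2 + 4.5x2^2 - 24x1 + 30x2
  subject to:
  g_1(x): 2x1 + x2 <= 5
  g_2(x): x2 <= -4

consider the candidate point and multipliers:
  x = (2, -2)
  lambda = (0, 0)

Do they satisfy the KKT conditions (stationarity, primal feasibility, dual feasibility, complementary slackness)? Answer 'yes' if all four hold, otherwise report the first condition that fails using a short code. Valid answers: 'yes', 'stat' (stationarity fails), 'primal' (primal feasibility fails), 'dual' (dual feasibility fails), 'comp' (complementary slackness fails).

Gradient of f: grad f(x) = Q x + c = (0, 0)
Constraint values g_i(x) = a_i^T x - b_i:
  g_1((2, -2)) = -3
  g_2((2, -2)) = 2
Stationarity residual: grad f(x) + sum_i lambda_i a_i = (0, 0)
  -> stationarity OK
Primal feasibility (all g_i <= 0): FAILS
Dual feasibility (all lambda_i >= 0): OK
Complementary slackness (lambda_i * g_i(x) = 0 for all i): OK

Verdict: the first failing condition is primal_feasibility -> primal.

primal


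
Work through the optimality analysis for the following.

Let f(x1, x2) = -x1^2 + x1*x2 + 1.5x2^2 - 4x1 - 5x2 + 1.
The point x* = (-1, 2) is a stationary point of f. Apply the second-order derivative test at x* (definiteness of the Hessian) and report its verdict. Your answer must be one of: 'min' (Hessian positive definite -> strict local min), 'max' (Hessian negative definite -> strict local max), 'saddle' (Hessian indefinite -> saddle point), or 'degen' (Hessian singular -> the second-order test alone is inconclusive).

Compute the Hessian H = grad^2 f:
  H = [[-2, 1], [1, 3]]
Verify stationarity: grad f(x*) = H x* + g = (0, 0).
Eigenvalues of H: -2.1926, 3.1926.
Eigenvalues have mixed signs, so H is indefinite -> x* is a saddle point.

saddle


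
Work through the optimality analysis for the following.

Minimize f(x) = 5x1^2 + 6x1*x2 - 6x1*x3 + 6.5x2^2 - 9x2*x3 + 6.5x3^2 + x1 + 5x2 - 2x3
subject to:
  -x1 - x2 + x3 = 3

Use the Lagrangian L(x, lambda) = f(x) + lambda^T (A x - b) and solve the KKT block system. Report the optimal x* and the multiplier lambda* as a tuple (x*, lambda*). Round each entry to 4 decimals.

Form the Lagrangian:
  L(x, lambda) = (1/2) x^T Q x + c^T x + lambda^T (A x - b)
Stationarity (grad_x L = 0): Q x + c + A^T lambda = 0.
Primal feasibility: A x = b.

This gives the KKT block system:
  [ Q   A^T ] [ x     ]   [-c ]
  [ A    0  ] [ lambda ] = [ b ]

Solving the linear system:
  x*      = (-1.3889, -1.1806, 0.4306)
  lambda* = (-22.5556)
  f(x*)   = 29.7569

x* = (-1.3889, -1.1806, 0.4306), lambda* = (-22.5556)


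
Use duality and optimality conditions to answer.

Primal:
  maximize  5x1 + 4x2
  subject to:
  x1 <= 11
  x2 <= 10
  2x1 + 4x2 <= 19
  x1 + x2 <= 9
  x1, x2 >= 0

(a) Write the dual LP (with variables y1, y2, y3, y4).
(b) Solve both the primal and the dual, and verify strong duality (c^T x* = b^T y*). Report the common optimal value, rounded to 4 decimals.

The standard primal-dual pair for 'max c^T x s.t. A x <= b, x >= 0' is:
  Dual:  min b^T y  s.t.  A^T y >= c,  y >= 0.

So the dual LP is:
  minimize  11y1 + 10y2 + 19y3 + 9y4
  subject to:
    y1 + 2y3 + y4 >= 5
    y2 + 4y3 + y4 >= 4
    y1, y2, y3, y4 >= 0

Solving the primal: x* = (9, 0).
  primal value c^T x* = 45.
Solving the dual: y* = (0, 0, 0, 5).
  dual value b^T y* = 45.
Strong duality: c^T x* = b^T y*. Confirmed.

45


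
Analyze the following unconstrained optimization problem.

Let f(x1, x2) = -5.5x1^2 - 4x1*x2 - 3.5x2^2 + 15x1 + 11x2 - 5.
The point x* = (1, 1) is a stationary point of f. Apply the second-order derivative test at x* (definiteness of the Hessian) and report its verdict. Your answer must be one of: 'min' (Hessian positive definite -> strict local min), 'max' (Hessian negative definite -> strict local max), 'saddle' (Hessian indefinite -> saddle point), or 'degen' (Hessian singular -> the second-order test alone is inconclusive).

Compute the Hessian H = grad^2 f:
  H = [[-11, -4], [-4, -7]]
Verify stationarity: grad f(x*) = H x* + g = (0, 0).
Eigenvalues of H: -13.4721, -4.5279.
Both eigenvalues < 0, so H is negative definite -> x* is a strict local max.

max


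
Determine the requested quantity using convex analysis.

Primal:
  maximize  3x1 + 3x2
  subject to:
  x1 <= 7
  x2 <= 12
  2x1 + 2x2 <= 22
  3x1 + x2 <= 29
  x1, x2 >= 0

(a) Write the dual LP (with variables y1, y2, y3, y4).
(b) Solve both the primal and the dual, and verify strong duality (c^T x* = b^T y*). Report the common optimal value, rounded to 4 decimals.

The standard primal-dual pair for 'max c^T x s.t. A x <= b, x >= 0' is:
  Dual:  min b^T y  s.t.  A^T y >= c,  y >= 0.

So the dual LP is:
  minimize  7y1 + 12y2 + 22y3 + 29y4
  subject to:
    y1 + 2y3 + 3y4 >= 3
    y2 + 2y3 + y4 >= 3
    y1, y2, y3, y4 >= 0

Solving the primal: x* = (7, 4).
  primal value c^T x* = 33.
Solving the dual: y* = (0, 0, 1.5, 0).
  dual value b^T y* = 33.
Strong duality: c^T x* = b^T y*. Confirmed.

33


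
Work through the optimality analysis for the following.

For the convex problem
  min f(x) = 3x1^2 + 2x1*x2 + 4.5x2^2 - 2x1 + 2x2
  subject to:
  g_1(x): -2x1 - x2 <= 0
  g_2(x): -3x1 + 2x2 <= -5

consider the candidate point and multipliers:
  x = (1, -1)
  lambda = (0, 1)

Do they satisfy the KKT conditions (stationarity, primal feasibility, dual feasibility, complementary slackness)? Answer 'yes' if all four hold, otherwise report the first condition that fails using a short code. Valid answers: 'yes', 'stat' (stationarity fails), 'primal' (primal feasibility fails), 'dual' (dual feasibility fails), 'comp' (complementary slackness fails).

Gradient of f: grad f(x) = Q x + c = (2, -5)
Constraint values g_i(x) = a_i^T x - b_i:
  g_1((1, -1)) = -1
  g_2((1, -1)) = 0
Stationarity residual: grad f(x) + sum_i lambda_i a_i = (-1, -3)
  -> stationarity FAILS
Primal feasibility (all g_i <= 0): OK
Dual feasibility (all lambda_i >= 0): OK
Complementary slackness (lambda_i * g_i(x) = 0 for all i): OK

Verdict: the first failing condition is stationarity -> stat.

stat


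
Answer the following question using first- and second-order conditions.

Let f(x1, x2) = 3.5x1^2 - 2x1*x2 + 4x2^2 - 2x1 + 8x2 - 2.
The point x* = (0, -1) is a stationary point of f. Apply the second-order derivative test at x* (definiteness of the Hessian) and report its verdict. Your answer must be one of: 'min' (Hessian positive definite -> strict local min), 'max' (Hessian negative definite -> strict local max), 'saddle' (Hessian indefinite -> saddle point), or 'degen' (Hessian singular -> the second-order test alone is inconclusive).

Compute the Hessian H = grad^2 f:
  H = [[7, -2], [-2, 8]]
Verify stationarity: grad f(x*) = H x* + g = (0, 0).
Eigenvalues of H: 5.4384, 9.5616.
Both eigenvalues > 0, so H is positive definite -> x* is a strict local min.

min


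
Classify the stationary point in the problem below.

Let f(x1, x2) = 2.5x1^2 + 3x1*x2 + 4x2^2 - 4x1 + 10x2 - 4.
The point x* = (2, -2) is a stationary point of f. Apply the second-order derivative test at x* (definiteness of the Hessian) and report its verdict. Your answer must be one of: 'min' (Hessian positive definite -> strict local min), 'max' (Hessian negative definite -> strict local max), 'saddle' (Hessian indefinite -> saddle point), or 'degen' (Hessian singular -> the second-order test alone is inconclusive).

Compute the Hessian H = grad^2 f:
  H = [[5, 3], [3, 8]]
Verify stationarity: grad f(x*) = H x* + g = (0, 0).
Eigenvalues of H: 3.1459, 9.8541.
Both eigenvalues > 0, so H is positive definite -> x* is a strict local min.

min


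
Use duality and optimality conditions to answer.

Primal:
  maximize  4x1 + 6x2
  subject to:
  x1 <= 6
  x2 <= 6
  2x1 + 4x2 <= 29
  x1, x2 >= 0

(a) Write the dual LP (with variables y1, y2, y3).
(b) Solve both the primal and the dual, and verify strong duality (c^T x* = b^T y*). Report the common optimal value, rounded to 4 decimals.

The standard primal-dual pair for 'max c^T x s.t. A x <= b, x >= 0' is:
  Dual:  min b^T y  s.t.  A^T y >= c,  y >= 0.

So the dual LP is:
  minimize  6y1 + 6y2 + 29y3
  subject to:
    y1 + 2y3 >= 4
    y2 + 4y3 >= 6
    y1, y2, y3 >= 0

Solving the primal: x* = (6, 4.25).
  primal value c^T x* = 49.5.
Solving the dual: y* = (1, 0, 1.5).
  dual value b^T y* = 49.5.
Strong duality: c^T x* = b^T y*. Confirmed.

49.5


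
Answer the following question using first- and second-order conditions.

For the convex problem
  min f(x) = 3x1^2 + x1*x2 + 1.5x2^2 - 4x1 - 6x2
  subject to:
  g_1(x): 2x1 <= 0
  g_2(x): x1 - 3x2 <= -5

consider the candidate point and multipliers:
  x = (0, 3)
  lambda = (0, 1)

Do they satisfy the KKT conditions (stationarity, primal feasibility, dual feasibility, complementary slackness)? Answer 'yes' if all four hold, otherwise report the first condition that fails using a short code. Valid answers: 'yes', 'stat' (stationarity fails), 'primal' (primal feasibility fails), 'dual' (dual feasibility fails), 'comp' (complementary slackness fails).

Gradient of f: grad f(x) = Q x + c = (-1, 3)
Constraint values g_i(x) = a_i^T x - b_i:
  g_1((0, 3)) = 0
  g_2((0, 3)) = -4
Stationarity residual: grad f(x) + sum_i lambda_i a_i = (0, 0)
  -> stationarity OK
Primal feasibility (all g_i <= 0): OK
Dual feasibility (all lambda_i >= 0): OK
Complementary slackness (lambda_i * g_i(x) = 0 for all i): FAILS

Verdict: the first failing condition is complementary_slackness -> comp.

comp


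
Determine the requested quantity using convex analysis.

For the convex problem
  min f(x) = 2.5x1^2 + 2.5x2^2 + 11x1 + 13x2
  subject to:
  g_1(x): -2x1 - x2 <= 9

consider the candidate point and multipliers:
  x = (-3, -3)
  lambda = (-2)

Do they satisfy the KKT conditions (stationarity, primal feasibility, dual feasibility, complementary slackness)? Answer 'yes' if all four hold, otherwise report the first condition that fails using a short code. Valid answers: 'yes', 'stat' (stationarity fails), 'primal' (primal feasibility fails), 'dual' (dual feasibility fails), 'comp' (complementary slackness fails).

Gradient of f: grad f(x) = Q x + c = (-4, -2)
Constraint values g_i(x) = a_i^T x - b_i:
  g_1((-3, -3)) = 0
Stationarity residual: grad f(x) + sum_i lambda_i a_i = (0, 0)
  -> stationarity OK
Primal feasibility (all g_i <= 0): OK
Dual feasibility (all lambda_i >= 0): FAILS
Complementary slackness (lambda_i * g_i(x) = 0 for all i): OK

Verdict: the first failing condition is dual_feasibility -> dual.

dual


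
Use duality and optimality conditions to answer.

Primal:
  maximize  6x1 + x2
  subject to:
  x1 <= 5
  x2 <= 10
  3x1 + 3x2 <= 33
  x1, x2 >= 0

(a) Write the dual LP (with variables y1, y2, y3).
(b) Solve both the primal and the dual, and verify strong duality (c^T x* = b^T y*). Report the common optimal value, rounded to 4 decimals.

The standard primal-dual pair for 'max c^T x s.t. A x <= b, x >= 0' is:
  Dual:  min b^T y  s.t.  A^T y >= c,  y >= 0.

So the dual LP is:
  minimize  5y1 + 10y2 + 33y3
  subject to:
    y1 + 3y3 >= 6
    y2 + 3y3 >= 1
    y1, y2, y3 >= 0

Solving the primal: x* = (5, 6).
  primal value c^T x* = 36.
Solving the dual: y* = (5, 0, 0.3333).
  dual value b^T y* = 36.
Strong duality: c^T x* = b^T y*. Confirmed.

36


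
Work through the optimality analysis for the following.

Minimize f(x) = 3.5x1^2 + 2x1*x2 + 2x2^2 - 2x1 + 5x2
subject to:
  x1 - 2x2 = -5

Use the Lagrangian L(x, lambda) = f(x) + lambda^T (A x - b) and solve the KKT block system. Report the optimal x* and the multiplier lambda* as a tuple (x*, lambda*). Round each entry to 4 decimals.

Form the Lagrangian:
  L(x, lambda) = (1/2) x^T Q x + c^T x + lambda^T (A x - b)
Stationarity (grad_x L = 0): Q x + c + A^T lambda = 0.
Primal feasibility: A x = b.

This gives the KKT block system:
  [ Q   A^T ] [ x     ]   [-c ]
  [ A    0  ] [ lambda ] = [ b ]

Solving the linear system:
  x*      = (-1.05, 1.975)
  lambda* = (5.4)
  f(x*)   = 19.4875

x* = (-1.05, 1.975), lambda* = (5.4)


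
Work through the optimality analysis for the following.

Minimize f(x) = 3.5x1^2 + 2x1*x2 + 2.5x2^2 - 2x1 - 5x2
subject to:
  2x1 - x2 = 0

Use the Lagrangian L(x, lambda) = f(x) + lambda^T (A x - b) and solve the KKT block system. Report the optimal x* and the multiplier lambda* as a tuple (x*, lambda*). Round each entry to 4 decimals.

Form the Lagrangian:
  L(x, lambda) = (1/2) x^T Q x + c^T x + lambda^T (A x - b)
Stationarity (grad_x L = 0): Q x + c + A^T lambda = 0.
Primal feasibility: A x = b.

This gives the KKT block system:
  [ Q   A^T ] [ x     ]   [-c ]
  [ A    0  ] [ lambda ] = [ b ]

Solving the linear system:
  x*      = (0.3429, 0.6857)
  lambda* = (-0.8857)
  f(x*)   = -2.0571

x* = (0.3429, 0.6857), lambda* = (-0.8857)


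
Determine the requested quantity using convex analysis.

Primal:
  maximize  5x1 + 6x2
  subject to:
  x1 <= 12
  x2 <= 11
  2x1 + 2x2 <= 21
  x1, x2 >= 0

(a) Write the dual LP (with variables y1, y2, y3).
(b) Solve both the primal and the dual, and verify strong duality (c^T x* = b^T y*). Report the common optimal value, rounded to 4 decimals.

The standard primal-dual pair for 'max c^T x s.t. A x <= b, x >= 0' is:
  Dual:  min b^T y  s.t.  A^T y >= c,  y >= 0.

So the dual LP is:
  minimize  12y1 + 11y2 + 21y3
  subject to:
    y1 + 2y3 >= 5
    y2 + 2y3 >= 6
    y1, y2, y3 >= 0

Solving the primal: x* = (0, 10.5).
  primal value c^T x* = 63.
Solving the dual: y* = (0, 0, 3).
  dual value b^T y* = 63.
Strong duality: c^T x* = b^T y*. Confirmed.

63


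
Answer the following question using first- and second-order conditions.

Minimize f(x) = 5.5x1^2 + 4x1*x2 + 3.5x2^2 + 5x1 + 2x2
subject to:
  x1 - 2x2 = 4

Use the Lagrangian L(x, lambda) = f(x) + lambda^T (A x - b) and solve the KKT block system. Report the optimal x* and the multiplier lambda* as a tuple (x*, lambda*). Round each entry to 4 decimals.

Form the Lagrangian:
  L(x, lambda) = (1/2) x^T Q x + c^T x + lambda^T (A x - b)
Stationarity (grad_x L = 0): Q x + c + A^T lambda = 0.
Primal feasibility: A x = b.

This gives the KKT block system:
  [ Q   A^T ] [ x     ]   [-c ]
  [ A    0  ] [ lambda ] = [ b ]

Solving the linear system:
  x*      = (0.5373, -1.7313)
  lambda* = (-3.9851)
  f(x*)   = 7.5821

x* = (0.5373, -1.7313), lambda* = (-3.9851)


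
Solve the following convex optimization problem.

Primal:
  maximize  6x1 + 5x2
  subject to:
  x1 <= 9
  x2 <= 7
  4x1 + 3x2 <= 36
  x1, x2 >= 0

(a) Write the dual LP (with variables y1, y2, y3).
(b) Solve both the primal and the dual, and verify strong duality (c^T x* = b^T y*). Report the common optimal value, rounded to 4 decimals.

The standard primal-dual pair for 'max c^T x s.t. A x <= b, x >= 0' is:
  Dual:  min b^T y  s.t.  A^T y >= c,  y >= 0.

So the dual LP is:
  minimize  9y1 + 7y2 + 36y3
  subject to:
    y1 + 4y3 >= 6
    y2 + 3y3 >= 5
    y1, y2, y3 >= 0

Solving the primal: x* = (3.75, 7).
  primal value c^T x* = 57.5.
Solving the dual: y* = (0, 0.5, 1.5).
  dual value b^T y* = 57.5.
Strong duality: c^T x* = b^T y*. Confirmed.

57.5


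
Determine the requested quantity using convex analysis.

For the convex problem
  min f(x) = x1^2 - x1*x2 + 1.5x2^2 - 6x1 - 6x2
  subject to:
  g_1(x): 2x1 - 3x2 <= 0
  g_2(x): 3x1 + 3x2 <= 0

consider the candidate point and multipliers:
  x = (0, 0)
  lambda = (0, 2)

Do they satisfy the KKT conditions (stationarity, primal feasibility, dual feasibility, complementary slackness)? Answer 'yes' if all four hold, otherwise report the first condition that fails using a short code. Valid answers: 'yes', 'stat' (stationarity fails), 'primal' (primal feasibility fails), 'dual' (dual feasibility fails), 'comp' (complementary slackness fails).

Gradient of f: grad f(x) = Q x + c = (-6, -6)
Constraint values g_i(x) = a_i^T x - b_i:
  g_1((0, 0)) = 0
  g_2((0, 0)) = 0
Stationarity residual: grad f(x) + sum_i lambda_i a_i = (0, 0)
  -> stationarity OK
Primal feasibility (all g_i <= 0): OK
Dual feasibility (all lambda_i >= 0): OK
Complementary slackness (lambda_i * g_i(x) = 0 for all i): OK

Verdict: yes, KKT holds.

yes


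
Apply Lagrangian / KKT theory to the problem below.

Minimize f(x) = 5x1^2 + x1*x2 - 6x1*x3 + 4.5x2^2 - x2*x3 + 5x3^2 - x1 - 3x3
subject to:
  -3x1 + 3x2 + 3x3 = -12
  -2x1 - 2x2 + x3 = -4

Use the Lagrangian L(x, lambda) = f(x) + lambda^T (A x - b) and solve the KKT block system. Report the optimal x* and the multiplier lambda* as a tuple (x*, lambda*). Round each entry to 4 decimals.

Form the Lagrangian:
  L(x, lambda) = (1/2) x^T Q x + c^T x + lambda^T (A x - b)
Stationarity (grad_x L = 0): Q x + c + A^T lambda = 0.
Primal feasibility: A x = b.

This gives the KKT block system:
  [ Q   A^T ] [ x     ]   [-c ]
  [ A    0  ] [ lambda ] = [ b ]

Solving the linear system:
  x*      = (2.7436, -0.9145, -0.3419)
  lambda* = (5.453, 5.6068)
  f(x*)   = 43.0726

x* = (2.7436, -0.9145, -0.3419), lambda* = (5.453, 5.6068)


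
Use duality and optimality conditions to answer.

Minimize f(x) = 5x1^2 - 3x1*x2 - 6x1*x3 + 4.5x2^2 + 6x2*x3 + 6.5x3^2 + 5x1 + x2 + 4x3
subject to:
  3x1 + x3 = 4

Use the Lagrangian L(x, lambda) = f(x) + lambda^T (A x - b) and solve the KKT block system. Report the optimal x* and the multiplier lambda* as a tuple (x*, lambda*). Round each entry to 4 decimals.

Form the Lagrangian:
  L(x, lambda) = (1/2) x^T Q x + c^T x + lambda^T (A x - b)
Stationarity (grad_x L = 0): Q x + c + A^T lambda = 0.
Primal feasibility: A x = b.

This gives the KKT block system:
  [ Q   A^T ] [ x     ]   [-c ]
  [ A    0  ] [ lambda ] = [ b ]

Solving the linear system:
  x*      = (1.1287, -0.1442, 0.614)
  lambda* = (-4.345)
  f(x*)   = 12.6676

x* = (1.1287, -0.1442, 0.614), lambda* = (-4.345)


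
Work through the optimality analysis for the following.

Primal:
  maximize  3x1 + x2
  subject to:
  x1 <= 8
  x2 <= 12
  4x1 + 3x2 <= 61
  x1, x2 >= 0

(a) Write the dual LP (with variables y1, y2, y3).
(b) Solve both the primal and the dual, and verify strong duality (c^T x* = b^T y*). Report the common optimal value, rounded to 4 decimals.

The standard primal-dual pair for 'max c^T x s.t. A x <= b, x >= 0' is:
  Dual:  min b^T y  s.t.  A^T y >= c,  y >= 0.

So the dual LP is:
  minimize  8y1 + 12y2 + 61y3
  subject to:
    y1 + 4y3 >= 3
    y2 + 3y3 >= 1
    y1, y2, y3 >= 0

Solving the primal: x* = (8, 9.6667).
  primal value c^T x* = 33.6667.
Solving the dual: y* = (1.6667, 0, 0.3333).
  dual value b^T y* = 33.6667.
Strong duality: c^T x* = b^T y*. Confirmed.

33.6667


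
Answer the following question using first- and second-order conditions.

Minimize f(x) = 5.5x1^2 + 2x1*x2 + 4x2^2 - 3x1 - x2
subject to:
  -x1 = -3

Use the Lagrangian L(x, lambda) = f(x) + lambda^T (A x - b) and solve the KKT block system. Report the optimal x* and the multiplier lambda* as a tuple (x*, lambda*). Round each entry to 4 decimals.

Form the Lagrangian:
  L(x, lambda) = (1/2) x^T Q x + c^T x + lambda^T (A x - b)
Stationarity (grad_x L = 0): Q x + c + A^T lambda = 0.
Primal feasibility: A x = b.

This gives the KKT block system:
  [ Q   A^T ] [ x     ]   [-c ]
  [ A    0  ] [ lambda ] = [ b ]

Solving the linear system:
  x*      = (3, -0.625)
  lambda* = (28.75)
  f(x*)   = 38.9375

x* = (3, -0.625), lambda* = (28.75)


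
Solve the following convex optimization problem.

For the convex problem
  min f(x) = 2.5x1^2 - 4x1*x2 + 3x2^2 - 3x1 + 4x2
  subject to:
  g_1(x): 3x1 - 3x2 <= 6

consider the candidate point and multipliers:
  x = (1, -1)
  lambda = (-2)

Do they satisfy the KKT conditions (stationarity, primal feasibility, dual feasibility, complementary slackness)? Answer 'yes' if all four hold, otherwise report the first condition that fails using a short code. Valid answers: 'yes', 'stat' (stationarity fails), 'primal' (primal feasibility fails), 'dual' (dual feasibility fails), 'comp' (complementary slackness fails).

Gradient of f: grad f(x) = Q x + c = (6, -6)
Constraint values g_i(x) = a_i^T x - b_i:
  g_1((1, -1)) = 0
Stationarity residual: grad f(x) + sum_i lambda_i a_i = (0, 0)
  -> stationarity OK
Primal feasibility (all g_i <= 0): OK
Dual feasibility (all lambda_i >= 0): FAILS
Complementary slackness (lambda_i * g_i(x) = 0 for all i): OK

Verdict: the first failing condition is dual_feasibility -> dual.

dual


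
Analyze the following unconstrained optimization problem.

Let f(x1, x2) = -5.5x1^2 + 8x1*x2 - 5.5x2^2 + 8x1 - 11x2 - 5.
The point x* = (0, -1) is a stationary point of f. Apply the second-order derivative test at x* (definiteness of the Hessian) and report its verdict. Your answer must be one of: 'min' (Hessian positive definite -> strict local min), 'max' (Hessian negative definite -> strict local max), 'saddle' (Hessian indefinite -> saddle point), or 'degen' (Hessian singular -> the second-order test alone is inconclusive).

Compute the Hessian H = grad^2 f:
  H = [[-11, 8], [8, -11]]
Verify stationarity: grad f(x*) = H x* + g = (0, 0).
Eigenvalues of H: -19, -3.
Both eigenvalues < 0, so H is negative definite -> x* is a strict local max.

max


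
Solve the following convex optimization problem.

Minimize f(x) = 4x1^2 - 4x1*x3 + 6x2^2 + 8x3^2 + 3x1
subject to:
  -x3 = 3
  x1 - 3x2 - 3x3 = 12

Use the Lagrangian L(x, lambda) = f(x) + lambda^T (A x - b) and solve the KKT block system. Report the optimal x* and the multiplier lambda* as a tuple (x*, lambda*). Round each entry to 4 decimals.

Form the Lagrangian:
  L(x, lambda) = (1/2) x^T Q x + c^T x + lambda^T (A x - b)
Stationarity (grad_x L = 0): Q x + c + A^T lambda = 0.
Primal feasibility: A x = b.

This gives the KKT block system:
  [ Q   A^T ] [ x     ]   [-c ]
  [ A    0  ] [ lambda ] = [ b ]

Solving the linear system:
  x*      = (-1.1786, -1.3929, -3)
  lambda* = (-26.5714, -5.5714)
  f(x*)   = 71.5179

x* = (-1.1786, -1.3929, -3), lambda* = (-26.5714, -5.5714)


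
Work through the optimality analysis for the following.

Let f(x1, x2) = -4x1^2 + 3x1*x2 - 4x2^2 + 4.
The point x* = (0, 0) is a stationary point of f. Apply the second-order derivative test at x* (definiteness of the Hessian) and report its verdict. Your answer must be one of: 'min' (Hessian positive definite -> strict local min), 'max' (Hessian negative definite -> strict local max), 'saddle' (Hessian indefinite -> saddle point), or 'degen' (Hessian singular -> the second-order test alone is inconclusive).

Compute the Hessian H = grad^2 f:
  H = [[-8, 3], [3, -8]]
Verify stationarity: grad f(x*) = H x* + g = (0, 0).
Eigenvalues of H: -11, -5.
Both eigenvalues < 0, so H is negative definite -> x* is a strict local max.

max


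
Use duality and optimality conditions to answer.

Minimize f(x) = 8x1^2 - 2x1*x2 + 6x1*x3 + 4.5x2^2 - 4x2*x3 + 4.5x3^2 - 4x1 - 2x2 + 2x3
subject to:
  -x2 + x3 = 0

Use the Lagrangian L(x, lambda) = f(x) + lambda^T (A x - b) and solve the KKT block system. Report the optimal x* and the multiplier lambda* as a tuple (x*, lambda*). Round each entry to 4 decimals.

Form the Lagrangian:
  L(x, lambda) = (1/2) x^T Q x + c^T x + lambda^T (A x - b)
Stationarity (grad_x L = 0): Q x + c + A^T lambda = 0.
Primal feasibility: A x = b.

This gives the KKT block system:
  [ Q   A^T ] [ x     ]   [-c ]
  [ A    0  ] [ lambda ] = [ b ]

Solving the linear system:
  x*      = (0.2778, -0.1111, -0.1111)
  lambda* = (-3.1111)
  f(x*)   = -0.5556

x* = (0.2778, -0.1111, -0.1111), lambda* = (-3.1111)


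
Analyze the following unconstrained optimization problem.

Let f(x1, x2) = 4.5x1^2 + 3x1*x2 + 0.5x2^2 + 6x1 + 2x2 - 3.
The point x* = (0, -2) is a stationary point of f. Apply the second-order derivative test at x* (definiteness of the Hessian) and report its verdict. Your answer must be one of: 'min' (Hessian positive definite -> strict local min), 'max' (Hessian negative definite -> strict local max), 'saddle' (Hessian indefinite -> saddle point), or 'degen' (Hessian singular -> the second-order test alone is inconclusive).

Compute the Hessian H = grad^2 f:
  H = [[9, 3], [3, 1]]
Verify stationarity: grad f(x*) = H x* + g = (0, 0).
Eigenvalues of H: 0, 10.
H has a zero eigenvalue (singular; positive semidefinite but not definite), so H is neither positive definite, negative definite, nor indefinite. The second-order test alone is inconclusive -> degen.
(Indeed, f is constant along the null direction of H through x*, so x* is not a strict local extremum.)

degen


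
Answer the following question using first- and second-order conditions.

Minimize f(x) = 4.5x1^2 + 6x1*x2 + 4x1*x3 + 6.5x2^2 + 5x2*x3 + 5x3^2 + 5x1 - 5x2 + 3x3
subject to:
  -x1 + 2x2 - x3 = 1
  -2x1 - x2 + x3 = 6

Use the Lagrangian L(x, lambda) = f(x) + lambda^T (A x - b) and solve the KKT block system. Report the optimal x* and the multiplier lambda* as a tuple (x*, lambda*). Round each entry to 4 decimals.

Form the Lagrangian:
  L(x, lambda) = (1/2) x^T Q x + c^T x + lambda^T (A x - b)
Stationarity (grad_x L = 0): Q x + c + A^T lambda = 0.
Primal feasibility: A x = b.

This gives the KKT block system:
  [ Q   A^T ] [ x     ]   [-c ]
  [ A    0  ] [ lambda ] = [ b ]

Solving the linear system:
  x*      = (-2.3123, 0.0631, 1.4385)
  lambda* = (2.4086, -6.0432)
  f(x*)   = 13.1445

x* = (-2.3123, 0.0631, 1.4385), lambda* = (2.4086, -6.0432)


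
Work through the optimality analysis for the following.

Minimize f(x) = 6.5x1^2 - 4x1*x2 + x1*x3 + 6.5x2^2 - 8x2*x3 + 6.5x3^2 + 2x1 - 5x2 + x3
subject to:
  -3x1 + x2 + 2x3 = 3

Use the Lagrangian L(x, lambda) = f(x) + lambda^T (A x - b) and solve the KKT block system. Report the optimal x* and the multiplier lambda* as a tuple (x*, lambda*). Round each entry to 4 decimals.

Form the Lagrangian:
  L(x, lambda) = (1/2) x^T Q x + c^T x + lambda^T (A x - b)
Stationarity (grad_x L = 0): Q x + c + A^T lambda = 0.
Primal feasibility: A x = b.

This gives the KKT block system:
  [ Q   A^T ] [ x     ]   [-c ]
  [ A    0  ] [ lambda ] = [ b ]

Solving the linear system:
  x*      = (-0.2823, 0.8181, 0.6675)
  lambda* = (-1.425)
  f(x*)   = 0.1436

x* = (-0.2823, 0.8181, 0.6675), lambda* = (-1.425)


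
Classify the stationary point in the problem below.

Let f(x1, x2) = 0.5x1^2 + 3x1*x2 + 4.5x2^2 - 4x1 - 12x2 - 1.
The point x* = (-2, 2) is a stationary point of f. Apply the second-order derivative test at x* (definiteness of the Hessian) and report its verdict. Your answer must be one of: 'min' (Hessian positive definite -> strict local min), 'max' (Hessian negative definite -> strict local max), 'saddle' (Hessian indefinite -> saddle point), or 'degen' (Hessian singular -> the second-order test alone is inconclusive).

Compute the Hessian H = grad^2 f:
  H = [[1, 3], [3, 9]]
Verify stationarity: grad f(x*) = H x* + g = (0, 0).
Eigenvalues of H: 0, 10.
H has a zero eigenvalue (singular; positive semidefinite but not definite), so H is neither positive definite, negative definite, nor indefinite. The second-order test alone is inconclusive -> degen.
(Indeed, f is constant along the null direction of H through x*, so x* is not a strict local extremum.)

degen


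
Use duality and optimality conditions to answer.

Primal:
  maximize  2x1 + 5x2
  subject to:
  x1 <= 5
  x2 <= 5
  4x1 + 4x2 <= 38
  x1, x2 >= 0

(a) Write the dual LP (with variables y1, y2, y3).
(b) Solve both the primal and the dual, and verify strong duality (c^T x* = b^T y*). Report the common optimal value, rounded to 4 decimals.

The standard primal-dual pair for 'max c^T x s.t. A x <= b, x >= 0' is:
  Dual:  min b^T y  s.t.  A^T y >= c,  y >= 0.

So the dual LP is:
  minimize  5y1 + 5y2 + 38y3
  subject to:
    y1 + 4y3 >= 2
    y2 + 4y3 >= 5
    y1, y2, y3 >= 0

Solving the primal: x* = (4.5, 5).
  primal value c^T x* = 34.
Solving the dual: y* = (0, 3, 0.5).
  dual value b^T y* = 34.
Strong duality: c^T x* = b^T y*. Confirmed.

34


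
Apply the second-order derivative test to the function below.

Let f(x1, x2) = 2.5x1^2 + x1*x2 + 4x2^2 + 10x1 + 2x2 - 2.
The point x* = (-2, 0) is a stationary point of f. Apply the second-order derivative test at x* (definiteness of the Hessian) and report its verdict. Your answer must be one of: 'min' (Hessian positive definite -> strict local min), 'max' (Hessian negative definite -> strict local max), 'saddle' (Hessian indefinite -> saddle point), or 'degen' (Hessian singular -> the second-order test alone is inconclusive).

Compute the Hessian H = grad^2 f:
  H = [[5, 1], [1, 8]]
Verify stationarity: grad f(x*) = H x* + g = (0, 0).
Eigenvalues of H: 4.6972, 8.3028.
Both eigenvalues > 0, so H is positive definite -> x* is a strict local min.

min


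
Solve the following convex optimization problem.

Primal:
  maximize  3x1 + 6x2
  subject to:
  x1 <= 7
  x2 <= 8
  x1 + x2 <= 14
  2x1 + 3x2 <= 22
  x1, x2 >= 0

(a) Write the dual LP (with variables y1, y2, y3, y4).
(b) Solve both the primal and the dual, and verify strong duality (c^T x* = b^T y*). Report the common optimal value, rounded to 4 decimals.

The standard primal-dual pair for 'max c^T x s.t. A x <= b, x >= 0' is:
  Dual:  min b^T y  s.t.  A^T y >= c,  y >= 0.

So the dual LP is:
  minimize  7y1 + 8y2 + 14y3 + 22y4
  subject to:
    y1 + y3 + 2y4 >= 3
    y2 + y3 + 3y4 >= 6
    y1, y2, y3, y4 >= 0

Solving the primal: x* = (0, 7.3333).
  primal value c^T x* = 44.
Solving the dual: y* = (0, 0, 0, 2).
  dual value b^T y* = 44.
Strong duality: c^T x* = b^T y*. Confirmed.

44


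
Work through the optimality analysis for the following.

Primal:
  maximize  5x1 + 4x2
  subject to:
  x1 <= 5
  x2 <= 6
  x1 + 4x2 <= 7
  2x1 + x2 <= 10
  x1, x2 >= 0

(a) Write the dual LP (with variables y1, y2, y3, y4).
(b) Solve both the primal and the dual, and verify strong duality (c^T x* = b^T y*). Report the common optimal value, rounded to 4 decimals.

The standard primal-dual pair for 'max c^T x s.t. A x <= b, x >= 0' is:
  Dual:  min b^T y  s.t.  A^T y >= c,  y >= 0.

So the dual LP is:
  minimize  5y1 + 6y2 + 7y3 + 10y4
  subject to:
    y1 + y3 + 2y4 >= 5
    y2 + 4y3 + y4 >= 4
    y1, y2, y3, y4 >= 0

Solving the primal: x* = (4.7143, 0.5714).
  primal value c^T x* = 25.8571.
Solving the dual: y* = (0, 0, 0.4286, 2.2857).
  dual value b^T y* = 25.8571.
Strong duality: c^T x* = b^T y*. Confirmed.

25.8571


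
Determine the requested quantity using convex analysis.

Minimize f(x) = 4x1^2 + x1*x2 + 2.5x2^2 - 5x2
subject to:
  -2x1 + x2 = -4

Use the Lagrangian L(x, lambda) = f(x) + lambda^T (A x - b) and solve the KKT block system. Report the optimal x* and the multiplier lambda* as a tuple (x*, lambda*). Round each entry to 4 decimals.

Form the Lagrangian:
  L(x, lambda) = (1/2) x^T Q x + c^T x + lambda^T (A x - b)
Stationarity (grad_x L = 0): Q x + c + A^T lambda = 0.
Primal feasibility: A x = b.

This gives the KKT block system:
  [ Q   A^T ] [ x     ]   [-c ]
  [ A    0  ] [ lambda ] = [ b ]

Solving the linear system:
  x*      = (1.6875, -0.625)
  lambda* = (6.4375)
  f(x*)   = 14.4375

x* = (1.6875, -0.625), lambda* = (6.4375)


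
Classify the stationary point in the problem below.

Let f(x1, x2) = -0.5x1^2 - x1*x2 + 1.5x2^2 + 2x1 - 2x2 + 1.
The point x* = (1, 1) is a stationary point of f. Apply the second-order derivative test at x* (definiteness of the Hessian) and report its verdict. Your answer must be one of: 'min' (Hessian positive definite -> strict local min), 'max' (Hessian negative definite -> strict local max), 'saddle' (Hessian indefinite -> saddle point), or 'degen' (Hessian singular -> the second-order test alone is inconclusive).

Compute the Hessian H = grad^2 f:
  H = [[-1, -1], [-1, 3]]
Verify stationarity: grad f(x*) = H x* + g = (0, 0).
Eigenvalues of H: -1.2361, 3.2361.
Eigenvalues have mixed signs, so H is indefinite -> x* is a saddle point.

saddle


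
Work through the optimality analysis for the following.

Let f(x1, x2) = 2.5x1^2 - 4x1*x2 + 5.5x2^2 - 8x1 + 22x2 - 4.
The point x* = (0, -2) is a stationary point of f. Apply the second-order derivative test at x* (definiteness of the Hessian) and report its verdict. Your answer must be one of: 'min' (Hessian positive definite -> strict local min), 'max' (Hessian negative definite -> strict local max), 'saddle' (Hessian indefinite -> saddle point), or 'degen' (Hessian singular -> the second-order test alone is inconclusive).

Compute the Hessian H = grad^2 f:
  H = [[5, -4], [-4, 11]]
Verify stationarity: grad f(x*) = H x* + g = (0, 0).
Eigenvalues of H: 3, 13.
Both eigenvalues > 0, so H is positive definite -> x* is a strict local min.

min


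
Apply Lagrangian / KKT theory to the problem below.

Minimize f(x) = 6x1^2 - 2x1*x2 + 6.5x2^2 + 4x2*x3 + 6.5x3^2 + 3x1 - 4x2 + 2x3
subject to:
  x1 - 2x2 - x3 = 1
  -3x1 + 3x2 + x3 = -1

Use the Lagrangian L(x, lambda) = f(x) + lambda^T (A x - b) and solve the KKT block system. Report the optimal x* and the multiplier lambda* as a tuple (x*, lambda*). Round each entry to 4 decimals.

Form the Lagrangian:
  L(x, lambda) = (1/2) x^T Q x + c^T x + lambda^T (A x - b)
Stationarity (grad_x L = 0): Q x + c + A^T lambda = 0.
Primal feasibility: A x = b.

This gives the KKT block system:
  [ Q   A^T ] [ x     ]   [-c ]
  [ A    0  ] [ lambda ] = [ b ]

Solving the linear system:
  x*      = (-0.16, -0.32, -0.52)
  lambda* = (-8.2, -2.16)
  f(x*)   = 2.9

x* = (-0.16, -0.32, -0.52), lambda* = (-8.2, -2.16)


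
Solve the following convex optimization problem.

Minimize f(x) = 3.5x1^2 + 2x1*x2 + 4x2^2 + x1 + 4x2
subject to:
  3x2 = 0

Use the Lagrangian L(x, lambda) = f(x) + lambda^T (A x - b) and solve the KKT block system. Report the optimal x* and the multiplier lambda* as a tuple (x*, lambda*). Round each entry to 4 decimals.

Form the Lagrangian:
  L(x, lambda) = (1/2) x^T Q x + c^T x + lambda^T (A x - b)
Stationarity (grad_x L = 0): Q x + c + A^T lambda = 0.
Primal feasibility: A x = b.

This gives the KKT block system:
  [ Q   A^T ] [ x     ]   [-c ]
  [ A    0  ] [ lambda ] = [ b ]

Solving the linear system:
  x*      = (-0.1429, 0)
  lambda* = (-1.2381)
  f(x*)   = -0.0714

x* = (-0.1429, 0), lambda* = (-1.2381)


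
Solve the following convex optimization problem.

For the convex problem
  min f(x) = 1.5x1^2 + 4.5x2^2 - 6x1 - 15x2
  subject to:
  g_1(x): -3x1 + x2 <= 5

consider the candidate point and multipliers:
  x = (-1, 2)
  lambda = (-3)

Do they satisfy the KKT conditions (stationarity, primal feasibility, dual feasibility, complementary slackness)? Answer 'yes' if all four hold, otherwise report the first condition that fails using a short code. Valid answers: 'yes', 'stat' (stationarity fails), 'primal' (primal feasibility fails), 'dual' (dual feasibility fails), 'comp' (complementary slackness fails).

Gradient of f: grad f(x) = Q x + c = (-9, 3)
Constraint values g_i(x) = a_i^T x - b_i:
  g_1((-1, 2)) = 0
Stationarity residual: grad f(x) + sum_i lambda_i a_i = (0, 0)
  -> stationarity OK
Primal feasibility (all g_i <= 0): OK
Dual feasibility (all lambda_i >= 0): FAILS
Complementary slackness (lambda_i * g_i(x) = 0 for all i): OK

Verdict: the first failing condition is dual_feasibility -> dual.

dual


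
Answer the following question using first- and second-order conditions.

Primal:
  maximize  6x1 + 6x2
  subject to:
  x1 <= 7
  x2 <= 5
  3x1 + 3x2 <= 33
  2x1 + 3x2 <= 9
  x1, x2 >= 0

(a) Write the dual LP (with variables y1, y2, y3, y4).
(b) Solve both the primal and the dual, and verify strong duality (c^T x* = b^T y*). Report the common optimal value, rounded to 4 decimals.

The standard primal-dual pair for 'max c^T x s.t. A x <= b, x >= 0' is:
  Dual:  min b^T y  s.t.  A^T y >= c,  y >= 0.

So the dual LP is:
  minimize  7y1 + 5y2 + 33y3 + 9y4
  subject to:
    y1 + 3y3 + 2y4 >= 6
    y2 + 3y3 + 3y4 >= 6
    y1, y2, y3, y4 >= 0

Solving the primal: x* = (4.5, 0).
  primal value c^T x* = 27.
Solving the dual: y* = (0, 0, 0, 3).
  dual value b^T y* = 27.
Strong duality: c^T x* = b^T y*. Confirmed.

27
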